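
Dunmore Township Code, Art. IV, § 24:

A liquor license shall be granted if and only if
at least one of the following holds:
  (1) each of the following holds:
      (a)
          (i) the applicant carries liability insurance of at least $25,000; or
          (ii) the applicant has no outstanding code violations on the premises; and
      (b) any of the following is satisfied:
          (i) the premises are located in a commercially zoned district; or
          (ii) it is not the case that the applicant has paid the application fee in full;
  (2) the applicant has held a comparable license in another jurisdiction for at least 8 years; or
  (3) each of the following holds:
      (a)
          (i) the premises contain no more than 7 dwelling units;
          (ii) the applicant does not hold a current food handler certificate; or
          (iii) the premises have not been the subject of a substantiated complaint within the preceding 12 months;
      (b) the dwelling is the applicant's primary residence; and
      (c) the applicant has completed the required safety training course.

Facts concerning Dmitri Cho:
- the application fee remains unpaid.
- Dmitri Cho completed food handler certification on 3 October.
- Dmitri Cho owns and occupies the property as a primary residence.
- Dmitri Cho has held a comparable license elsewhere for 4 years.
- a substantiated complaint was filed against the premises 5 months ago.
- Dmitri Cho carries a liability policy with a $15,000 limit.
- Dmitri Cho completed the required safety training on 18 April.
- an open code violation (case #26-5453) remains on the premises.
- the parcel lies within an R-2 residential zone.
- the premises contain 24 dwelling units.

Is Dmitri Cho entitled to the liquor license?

(i) insurance ≥ $25,000 — fails.
(ii) no code violations — not satisfied.
So (a) is not satisfied (F OR F).
(i) commercially zoned — not satisfied.
(ii) not (fee paid) — satisfied.
So (b) is satisfied (F OR T).
So (1) is not satisfied (F AND T).
(2) prior license ≥ 8 yr — not met.
(i) ≤ 7 units — not satisfied.
(ii) not (food handler cert.) — fails.
(iii) no complaint in 12 mo. — fails.
(a) = F OR F OR F = false.
(b) primary residence — satisfied.
(c) safety training — met.
(3): F AND T AND T → false.
Overall: F OR F OR F → false.

No — denied.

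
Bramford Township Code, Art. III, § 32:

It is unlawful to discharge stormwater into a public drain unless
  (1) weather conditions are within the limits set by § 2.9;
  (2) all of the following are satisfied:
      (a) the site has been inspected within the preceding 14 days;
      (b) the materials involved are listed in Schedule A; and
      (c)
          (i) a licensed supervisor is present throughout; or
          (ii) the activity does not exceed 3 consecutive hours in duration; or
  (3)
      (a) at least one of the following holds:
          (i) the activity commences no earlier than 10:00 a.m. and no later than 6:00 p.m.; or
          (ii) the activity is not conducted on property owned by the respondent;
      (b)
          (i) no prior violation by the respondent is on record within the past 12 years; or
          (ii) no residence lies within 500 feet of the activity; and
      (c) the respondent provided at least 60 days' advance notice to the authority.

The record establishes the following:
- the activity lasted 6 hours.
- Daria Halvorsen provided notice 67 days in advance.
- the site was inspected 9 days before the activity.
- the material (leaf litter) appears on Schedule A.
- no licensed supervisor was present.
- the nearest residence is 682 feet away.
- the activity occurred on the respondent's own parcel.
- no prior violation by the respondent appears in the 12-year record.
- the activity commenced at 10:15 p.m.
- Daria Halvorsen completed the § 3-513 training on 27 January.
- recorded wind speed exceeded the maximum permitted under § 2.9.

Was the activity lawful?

No — unlawful.

(1) weather ok — fails.
(a) site inspected — met.
(b) Schedule A material — met.
(i) supervisor present — fails.
(ii) ≤ 3 hrs duration — not met.
So (c) is not satisfied (F OR F).
(2) = T AND T AND F = false.
(i) start within hours — not met.
(ii) not (own property) — fails.
So (a) is not satisfied (F OR F).
(i) no prior violation — met.
(ii) no residence in 500 ft — satisfied.
(b) = T OR T = true.
(c) ≥60 days' notice — holds.
(3): F AND T AND T → false.
Overall: F OR F OR F → false.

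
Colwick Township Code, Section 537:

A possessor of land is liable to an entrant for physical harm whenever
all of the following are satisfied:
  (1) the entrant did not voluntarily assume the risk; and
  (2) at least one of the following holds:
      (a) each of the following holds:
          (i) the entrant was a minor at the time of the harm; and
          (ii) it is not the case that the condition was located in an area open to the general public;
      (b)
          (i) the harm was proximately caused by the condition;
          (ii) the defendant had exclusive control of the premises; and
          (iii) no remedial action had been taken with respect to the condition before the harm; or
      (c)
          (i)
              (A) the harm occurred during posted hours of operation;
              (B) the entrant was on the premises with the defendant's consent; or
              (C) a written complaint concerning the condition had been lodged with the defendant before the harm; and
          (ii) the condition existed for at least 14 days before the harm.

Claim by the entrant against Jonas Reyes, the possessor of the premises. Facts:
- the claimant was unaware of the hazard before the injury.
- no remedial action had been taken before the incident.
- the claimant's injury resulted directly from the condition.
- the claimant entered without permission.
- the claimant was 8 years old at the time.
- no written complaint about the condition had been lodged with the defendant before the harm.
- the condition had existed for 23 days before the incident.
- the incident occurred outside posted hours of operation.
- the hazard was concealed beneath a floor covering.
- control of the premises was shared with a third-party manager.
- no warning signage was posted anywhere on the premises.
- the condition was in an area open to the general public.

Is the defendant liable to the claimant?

(1) no assumed risk — satisfied.
(i) entrant a minor — met.
(ii) not (public area) — not satisfied.
(a) = T AND F = false.
(i) proximate cause — satisfied.
(ii) exclusive control — not met.
(iii) no remedial action — holds.
(b): T AND F AND T → false.
(A) during posted hours — not met.
(B) consent to enter — not satisfied.
(C) complaint lodged — fails.
(i) = F OR F OR F = false.
(ii) condition ≥14 days old — met.
(c) = F AND T = false.
(2) = F OR F OR F = false.
Overall = T AND F = false.

No — not liable.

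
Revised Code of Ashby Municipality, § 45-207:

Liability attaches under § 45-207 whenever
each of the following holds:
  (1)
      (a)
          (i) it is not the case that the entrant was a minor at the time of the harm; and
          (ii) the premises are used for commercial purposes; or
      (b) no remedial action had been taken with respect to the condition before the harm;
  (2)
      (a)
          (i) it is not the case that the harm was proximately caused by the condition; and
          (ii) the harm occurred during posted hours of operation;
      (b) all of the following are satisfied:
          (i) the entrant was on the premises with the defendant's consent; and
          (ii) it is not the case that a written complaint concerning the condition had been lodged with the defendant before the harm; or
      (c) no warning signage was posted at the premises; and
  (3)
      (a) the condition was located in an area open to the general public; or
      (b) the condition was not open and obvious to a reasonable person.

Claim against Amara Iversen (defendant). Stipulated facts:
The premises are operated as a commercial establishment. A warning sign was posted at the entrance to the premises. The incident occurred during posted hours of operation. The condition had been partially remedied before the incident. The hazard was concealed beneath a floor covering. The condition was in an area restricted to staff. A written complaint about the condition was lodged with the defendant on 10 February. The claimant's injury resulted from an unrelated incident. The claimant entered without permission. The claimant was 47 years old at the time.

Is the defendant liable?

Yes — liable.

(i) not (entrant a minor) — holds.
(ii) commercial use — satisfied.
So (a) is satisfied (T AND T).
(b) no remedial action — not met.
(1) = T OR F = true.
(i) not (proximate cause) — satisfied.
(ii) during posted hours — satisfied.
So (a) is satisfied (T AND T).
(i) consent to enter — not satisfied.
(ii) not (complaint lodged) — not satisfied.
(b): F AND F → false.
(c) no signage posted — fails.
(2) = T OR F OR F = true.
(a) public area — not met.
(b) not open/obvious — met.
(3) = F OR T = true.
So Overall is satisfied (T AND T AND T).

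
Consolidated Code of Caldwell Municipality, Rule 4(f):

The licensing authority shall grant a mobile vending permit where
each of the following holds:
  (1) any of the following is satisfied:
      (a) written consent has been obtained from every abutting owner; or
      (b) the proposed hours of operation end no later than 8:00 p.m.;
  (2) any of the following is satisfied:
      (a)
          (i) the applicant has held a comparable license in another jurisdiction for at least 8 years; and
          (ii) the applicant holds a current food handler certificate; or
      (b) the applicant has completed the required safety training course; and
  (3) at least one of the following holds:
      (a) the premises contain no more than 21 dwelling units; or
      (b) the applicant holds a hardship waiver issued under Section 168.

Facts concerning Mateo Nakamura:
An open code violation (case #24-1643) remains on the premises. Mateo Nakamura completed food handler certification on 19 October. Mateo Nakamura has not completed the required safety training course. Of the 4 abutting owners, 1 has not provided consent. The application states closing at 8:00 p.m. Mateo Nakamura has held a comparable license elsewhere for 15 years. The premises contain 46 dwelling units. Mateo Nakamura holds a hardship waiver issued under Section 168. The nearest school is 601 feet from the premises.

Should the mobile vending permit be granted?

Yes — granted.

(a) all abutters consent — not satisfied.
(b) closes by 8 p.m. — met.
(1): F OR T → true.
(i) prior license ≥ 8 yr — met.
(ii) food handler cert. — satisfied.
(a) = T AND T = true.
(b) safety training — not met.
So (2) is satisfied (T OR F).
(a) ≤ 21 units — not satisfied.
(b) hardship waiver — satisfied.
So (3) is satisfied (F OR T).
Overall = T AND T AND T = true.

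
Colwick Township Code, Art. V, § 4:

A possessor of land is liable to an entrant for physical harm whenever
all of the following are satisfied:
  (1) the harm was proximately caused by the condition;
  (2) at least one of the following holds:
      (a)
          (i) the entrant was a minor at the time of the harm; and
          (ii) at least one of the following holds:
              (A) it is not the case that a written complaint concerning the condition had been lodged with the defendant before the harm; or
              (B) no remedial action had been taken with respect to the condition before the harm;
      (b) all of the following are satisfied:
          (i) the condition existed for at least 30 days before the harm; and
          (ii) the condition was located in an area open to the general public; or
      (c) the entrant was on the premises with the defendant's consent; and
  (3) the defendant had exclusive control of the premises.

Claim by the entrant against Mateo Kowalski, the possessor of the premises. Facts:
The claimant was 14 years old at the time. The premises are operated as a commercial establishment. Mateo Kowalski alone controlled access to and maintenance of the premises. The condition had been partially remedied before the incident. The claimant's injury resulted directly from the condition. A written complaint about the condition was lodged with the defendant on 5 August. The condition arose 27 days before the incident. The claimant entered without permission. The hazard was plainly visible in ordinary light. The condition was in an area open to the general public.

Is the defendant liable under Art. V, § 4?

(1) proximate cause — met.
(i) entrant a minor — met.
(A) not (complaint lodged) — fails.
(B) no remedial action — not met.
(ii) = F OR F = false.
So (a) is not satisfied (T AND F).
(i) condition ≥30 days old — not met.
(ii) public area — met.
(b) = F AND T = false.
(c) consent to enter — not met.
So (2) is not satisfied (F OR F OR F).
(3) exclusive control — holds.
Overall: T AND F AND T → false.

No — not liable.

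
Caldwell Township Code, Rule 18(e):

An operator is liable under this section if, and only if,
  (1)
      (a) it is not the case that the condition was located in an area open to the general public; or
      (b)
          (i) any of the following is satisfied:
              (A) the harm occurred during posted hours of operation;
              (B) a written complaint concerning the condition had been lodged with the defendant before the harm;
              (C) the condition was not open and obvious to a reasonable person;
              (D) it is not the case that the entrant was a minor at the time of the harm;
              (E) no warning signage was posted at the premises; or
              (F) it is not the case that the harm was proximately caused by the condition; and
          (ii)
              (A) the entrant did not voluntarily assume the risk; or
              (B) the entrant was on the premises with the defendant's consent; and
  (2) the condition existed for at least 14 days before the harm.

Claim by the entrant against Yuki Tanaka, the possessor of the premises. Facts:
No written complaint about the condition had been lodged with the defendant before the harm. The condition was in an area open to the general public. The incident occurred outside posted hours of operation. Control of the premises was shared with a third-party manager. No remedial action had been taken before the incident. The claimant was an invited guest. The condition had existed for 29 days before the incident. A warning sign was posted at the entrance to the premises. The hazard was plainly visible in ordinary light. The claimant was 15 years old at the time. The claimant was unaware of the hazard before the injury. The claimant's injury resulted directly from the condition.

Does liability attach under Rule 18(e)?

(a) not (public area) — not satisfied.
(A) during posted hours — not satisfied.
(B) complaint lodged — fails.
(C) not open/obvious — fails.
(D) not (entrant a minor) — not satisfied.
(E) no signage posted — not met.
(F) not (proximate cause) — not satisfied.
(i) = F OR F OR F OR F OR F OR F = false.
(A) no assumed risk — met.
(B) consent to enter — satisfied.
(ii): T OR T → true.
So (b) is not satisfied (F AND T).
So (1) is not satisfied (F OR F).
(2) condition ≥14 days old — met.
Overall = F AND T = false.

No — not liable.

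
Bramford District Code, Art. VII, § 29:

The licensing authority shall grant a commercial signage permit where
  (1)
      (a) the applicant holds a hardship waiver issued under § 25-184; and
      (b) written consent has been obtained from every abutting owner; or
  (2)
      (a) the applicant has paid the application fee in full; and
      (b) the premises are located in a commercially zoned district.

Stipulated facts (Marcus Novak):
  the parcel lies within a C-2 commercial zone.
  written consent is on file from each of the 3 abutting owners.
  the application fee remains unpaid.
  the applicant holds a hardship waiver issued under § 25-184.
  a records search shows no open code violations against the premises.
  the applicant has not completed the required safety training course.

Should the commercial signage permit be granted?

Yes — granted.

(a) hardship waiver — met.
(b) all abutters consent — met.
(1): T AND T → true.
(a) fee paid — not satisfied.
(b) commercially zoned — holds.
So (2) is not satisfied (F AND T).
So Overall is satisfied (T OR F).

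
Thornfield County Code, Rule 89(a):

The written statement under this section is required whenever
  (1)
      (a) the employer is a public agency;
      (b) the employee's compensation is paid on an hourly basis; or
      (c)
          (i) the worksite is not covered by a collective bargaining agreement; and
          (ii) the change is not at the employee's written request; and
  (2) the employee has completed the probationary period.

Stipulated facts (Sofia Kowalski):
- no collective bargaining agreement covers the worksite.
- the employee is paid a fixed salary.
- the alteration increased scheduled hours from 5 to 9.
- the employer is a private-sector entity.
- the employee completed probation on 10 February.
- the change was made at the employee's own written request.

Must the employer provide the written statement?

(a) public agency — not satisfied.
(b) hourly-paid — not satisfied.
(i) no CBA — met.
(ii) not employee-requested — not met.
So (c) is not satisfied (T AND F).
(1) = F OR F OR F = false.
(2) past probation — satisfied.
Overall = F AND T = false.

No — not required.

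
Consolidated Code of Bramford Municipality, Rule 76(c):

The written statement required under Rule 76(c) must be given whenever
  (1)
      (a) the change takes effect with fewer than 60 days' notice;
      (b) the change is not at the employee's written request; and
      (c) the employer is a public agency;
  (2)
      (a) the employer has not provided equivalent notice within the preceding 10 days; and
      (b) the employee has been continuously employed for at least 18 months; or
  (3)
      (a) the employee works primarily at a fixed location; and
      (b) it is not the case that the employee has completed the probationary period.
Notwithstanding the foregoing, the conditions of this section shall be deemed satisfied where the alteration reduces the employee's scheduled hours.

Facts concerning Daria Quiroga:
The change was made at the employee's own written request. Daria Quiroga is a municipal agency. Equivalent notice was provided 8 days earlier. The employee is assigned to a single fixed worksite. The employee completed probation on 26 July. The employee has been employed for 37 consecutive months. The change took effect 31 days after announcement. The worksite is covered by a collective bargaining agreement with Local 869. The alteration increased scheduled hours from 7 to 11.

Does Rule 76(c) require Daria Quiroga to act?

No — not required.

(a) < 60 days' notice — satisfied.
(b) not employee-requested — not met.
(c) public agency — holds.
(1): T AND F AND T → false.
(a) no recent notice — fails.
(b) tenure ≥ 18 mo. — satisfied.
(2): F AND T → false.
(a) fixed location — satisfied.
(b) not (past probation) — fails.
(3) = T AND F = false.
Overall: F OR F OR F → false.
Exception (hours reduced) — not satisfied.
Result: main false OR exception false → false.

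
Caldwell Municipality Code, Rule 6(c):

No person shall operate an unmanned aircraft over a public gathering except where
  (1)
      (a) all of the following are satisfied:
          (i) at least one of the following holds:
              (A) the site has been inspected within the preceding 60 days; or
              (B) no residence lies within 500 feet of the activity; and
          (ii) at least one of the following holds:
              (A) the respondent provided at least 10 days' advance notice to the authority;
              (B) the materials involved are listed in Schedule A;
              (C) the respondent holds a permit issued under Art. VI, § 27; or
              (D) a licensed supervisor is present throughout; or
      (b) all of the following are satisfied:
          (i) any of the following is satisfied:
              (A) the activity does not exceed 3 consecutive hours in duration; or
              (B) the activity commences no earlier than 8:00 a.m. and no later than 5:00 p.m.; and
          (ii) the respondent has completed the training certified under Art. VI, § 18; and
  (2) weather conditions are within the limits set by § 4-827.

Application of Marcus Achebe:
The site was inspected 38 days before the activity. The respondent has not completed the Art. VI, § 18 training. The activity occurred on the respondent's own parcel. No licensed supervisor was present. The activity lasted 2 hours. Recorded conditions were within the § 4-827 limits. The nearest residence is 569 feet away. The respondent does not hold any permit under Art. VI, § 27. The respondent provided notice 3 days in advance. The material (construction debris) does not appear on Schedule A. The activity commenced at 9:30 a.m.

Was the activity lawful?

(A) site inspected — satisfied.
(B) no residence in 500 ft — met.
So (i) is satisfied (T OR T).
(A) ≥10 days' notice — not satisfied.
(B) Schedule A material — not met.
(C) holds permit — not met.
(D) supervisor present — not met.
(ii): F OR F OR F OR F → false.
So (a) is not satisfied (T AND F).
(A) ≤ 3 hrs duration — holds.
(B) start within hours — holds.
(i): T OR T → true.
(ii) training certified — not met.
(b): T AND F → false.
(1): F OR F → false.
(2) weather ok — satisfied.
Overall: F AND T → false.

No — unlawful.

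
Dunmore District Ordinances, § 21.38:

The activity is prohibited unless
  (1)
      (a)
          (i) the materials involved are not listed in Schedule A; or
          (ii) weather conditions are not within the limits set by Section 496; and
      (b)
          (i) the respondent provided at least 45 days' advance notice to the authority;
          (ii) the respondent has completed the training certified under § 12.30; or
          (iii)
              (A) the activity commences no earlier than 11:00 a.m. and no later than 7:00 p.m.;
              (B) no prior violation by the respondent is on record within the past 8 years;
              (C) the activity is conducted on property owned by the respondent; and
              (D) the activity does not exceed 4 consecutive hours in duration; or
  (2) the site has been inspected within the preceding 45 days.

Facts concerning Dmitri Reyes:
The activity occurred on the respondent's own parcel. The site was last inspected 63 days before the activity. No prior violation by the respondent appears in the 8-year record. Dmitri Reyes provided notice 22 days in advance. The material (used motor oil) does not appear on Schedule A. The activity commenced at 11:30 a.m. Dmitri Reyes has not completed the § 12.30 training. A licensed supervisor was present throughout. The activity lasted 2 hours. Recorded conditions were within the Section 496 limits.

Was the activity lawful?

(i) not (Schedule A material) — holds.
(ii) not (weather ok) — not met.
So (a) is satisfied (T OR F).
(i) ≥45 days' notice — fails.
(ii) training certified — not satisfied.
(A) start within hours — met.
(B) no prior violation — holds.
(C) own property — satisfied.
(D) ≤ 4 hrs duration — satisfied.
So (iii) is satisfied (T AND T AND T AND T).
(b) = F OR F OR T = true.
(1) = T AND T = true.
(2) site inspected — not met.
Overall = T OR F = true.

Yes — lawful.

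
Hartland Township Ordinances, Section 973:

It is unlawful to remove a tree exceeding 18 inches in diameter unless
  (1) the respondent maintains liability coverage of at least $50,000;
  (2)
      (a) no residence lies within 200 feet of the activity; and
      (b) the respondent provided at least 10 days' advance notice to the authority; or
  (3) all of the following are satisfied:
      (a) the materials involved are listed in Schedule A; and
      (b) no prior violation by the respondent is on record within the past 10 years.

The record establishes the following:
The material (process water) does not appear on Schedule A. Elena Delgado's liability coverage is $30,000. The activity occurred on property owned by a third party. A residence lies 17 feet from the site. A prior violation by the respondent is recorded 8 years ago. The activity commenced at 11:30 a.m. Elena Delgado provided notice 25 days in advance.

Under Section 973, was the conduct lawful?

No — unlawful.

(1) coverage ≥ $50,000 — not satisfied.
(a) no residence in 200 ft — not met.
(b) ≥10 days' notice — satisfied.
(2): F AND T → false.
(a) Schedule A material — not met.
(b) no prior violation — fails.
So (3) is not satisfied (F AND F).
So Overall is not satisfied (F OR F OR F).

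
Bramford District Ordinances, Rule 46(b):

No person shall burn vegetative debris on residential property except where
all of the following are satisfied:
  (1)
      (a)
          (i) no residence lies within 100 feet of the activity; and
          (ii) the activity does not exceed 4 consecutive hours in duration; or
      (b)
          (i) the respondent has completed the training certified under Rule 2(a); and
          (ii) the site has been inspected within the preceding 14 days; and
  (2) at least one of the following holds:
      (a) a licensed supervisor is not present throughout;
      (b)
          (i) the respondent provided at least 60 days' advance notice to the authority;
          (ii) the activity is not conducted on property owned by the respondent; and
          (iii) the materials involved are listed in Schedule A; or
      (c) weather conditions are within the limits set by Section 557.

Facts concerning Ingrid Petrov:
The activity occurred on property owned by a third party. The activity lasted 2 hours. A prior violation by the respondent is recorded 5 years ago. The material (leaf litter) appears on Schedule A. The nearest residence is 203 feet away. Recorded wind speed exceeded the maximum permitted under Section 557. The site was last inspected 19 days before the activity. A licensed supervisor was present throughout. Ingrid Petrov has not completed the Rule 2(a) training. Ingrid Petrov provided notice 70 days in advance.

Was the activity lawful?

(i) no residence in 100 ft — met.
(ii) ≤ 4 hrs duration — met.
(a): T AND T → true.
(i) training certified — not met.
(ii) site inspected — not satisfied.
So (b) is not satisfied (F AND F).
(1): T OR F → true.
(a) not (supervisor present) — not met.
(i) ≥60 days' notice — met.
(ii) not (own property) — satisfied.
(iii) Schedule A material — satisfied.
(b) = T AND T AND T = true.
(c) weather ok — not satisfied.
(2) = F OR T OR F = true.
Overall = T AND T = true.

Yes — lawful.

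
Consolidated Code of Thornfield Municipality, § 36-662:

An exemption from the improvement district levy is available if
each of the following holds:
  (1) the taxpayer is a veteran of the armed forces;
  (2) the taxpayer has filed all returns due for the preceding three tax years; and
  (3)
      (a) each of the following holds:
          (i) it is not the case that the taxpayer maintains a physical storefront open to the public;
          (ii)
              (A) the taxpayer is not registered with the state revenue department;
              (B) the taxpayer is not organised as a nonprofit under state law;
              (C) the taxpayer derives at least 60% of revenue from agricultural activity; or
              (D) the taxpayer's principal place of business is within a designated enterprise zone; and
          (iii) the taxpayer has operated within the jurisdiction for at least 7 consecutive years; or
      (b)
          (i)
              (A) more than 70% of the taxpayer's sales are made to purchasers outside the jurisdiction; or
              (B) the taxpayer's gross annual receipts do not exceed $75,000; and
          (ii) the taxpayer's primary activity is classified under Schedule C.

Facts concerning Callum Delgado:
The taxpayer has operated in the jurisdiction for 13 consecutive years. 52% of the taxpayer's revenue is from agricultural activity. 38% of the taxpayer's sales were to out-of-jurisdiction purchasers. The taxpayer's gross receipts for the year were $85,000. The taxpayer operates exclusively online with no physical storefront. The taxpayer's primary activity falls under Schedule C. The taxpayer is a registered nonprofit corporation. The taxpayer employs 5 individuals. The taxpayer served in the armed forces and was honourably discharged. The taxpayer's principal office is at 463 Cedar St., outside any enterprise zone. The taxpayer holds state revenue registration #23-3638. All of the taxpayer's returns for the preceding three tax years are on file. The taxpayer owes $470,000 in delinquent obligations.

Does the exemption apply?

No — not exempt.

(1) veteran — satisfied.
(2) returns current — satisfied.
(i) not (has storefront) — holds.
(A) not (state-registered) — not satisfied.
(B) not (nonprofit) — not met.
(C) ≥60% agricultural — fails.
(D) in enterprise zone — fails.
So (ii) is not satisfied (F OR F OR F OR F).
(iii) ≥ 7 yrs in jurisdiction — satisfied.
So (a) is not satisfied (T AND F AND T).
(A) >70% out-of-jur. sales — fails.
(B) receipts ≤ $75,000 — not satisfied.
(i) = F OR F = false.
(ii) Schedule C activity — satisfied.
(b): F AND T → false.
So (3) is not satisfied (F OR F).
So Overall is not satisfied (T AND T AND F).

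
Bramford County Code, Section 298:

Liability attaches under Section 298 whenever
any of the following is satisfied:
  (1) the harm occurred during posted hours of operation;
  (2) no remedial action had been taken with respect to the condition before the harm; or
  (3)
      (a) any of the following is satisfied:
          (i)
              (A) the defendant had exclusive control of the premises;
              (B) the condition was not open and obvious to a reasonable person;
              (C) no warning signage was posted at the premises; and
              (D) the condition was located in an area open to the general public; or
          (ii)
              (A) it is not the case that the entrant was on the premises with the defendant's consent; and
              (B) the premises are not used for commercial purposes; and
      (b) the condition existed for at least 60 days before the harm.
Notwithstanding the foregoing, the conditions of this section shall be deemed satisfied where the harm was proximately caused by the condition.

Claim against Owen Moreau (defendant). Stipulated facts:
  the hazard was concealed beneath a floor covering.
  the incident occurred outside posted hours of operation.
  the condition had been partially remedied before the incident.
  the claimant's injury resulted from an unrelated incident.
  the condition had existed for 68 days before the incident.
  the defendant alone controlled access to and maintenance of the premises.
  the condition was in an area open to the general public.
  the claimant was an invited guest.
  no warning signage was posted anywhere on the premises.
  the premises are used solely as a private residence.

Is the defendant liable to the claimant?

(1) during posted hours — fails.
(2) no remedial action — not satisfied.
(A) exclusive control — satisfied.
(B) not open/obvious — holds.
(C) no signage posted — satisfied.
(D) public area — satisfied.
So (i) is satisfied (T AND T AND T AND T).
(A) not (consent to enter) — fails.
(B) not (commercial use) — satisfied.
(ii) = F AND T = false.
(a) = T OR F = true.
(b) condition ≥60 days old — satisfied.
(3) = T AND T = true.
So Overall is satisfied (F OR F OR T).
Exception (proximate cause) — not satisfied.
Result: main true OR exception false → true.

Yes — liable.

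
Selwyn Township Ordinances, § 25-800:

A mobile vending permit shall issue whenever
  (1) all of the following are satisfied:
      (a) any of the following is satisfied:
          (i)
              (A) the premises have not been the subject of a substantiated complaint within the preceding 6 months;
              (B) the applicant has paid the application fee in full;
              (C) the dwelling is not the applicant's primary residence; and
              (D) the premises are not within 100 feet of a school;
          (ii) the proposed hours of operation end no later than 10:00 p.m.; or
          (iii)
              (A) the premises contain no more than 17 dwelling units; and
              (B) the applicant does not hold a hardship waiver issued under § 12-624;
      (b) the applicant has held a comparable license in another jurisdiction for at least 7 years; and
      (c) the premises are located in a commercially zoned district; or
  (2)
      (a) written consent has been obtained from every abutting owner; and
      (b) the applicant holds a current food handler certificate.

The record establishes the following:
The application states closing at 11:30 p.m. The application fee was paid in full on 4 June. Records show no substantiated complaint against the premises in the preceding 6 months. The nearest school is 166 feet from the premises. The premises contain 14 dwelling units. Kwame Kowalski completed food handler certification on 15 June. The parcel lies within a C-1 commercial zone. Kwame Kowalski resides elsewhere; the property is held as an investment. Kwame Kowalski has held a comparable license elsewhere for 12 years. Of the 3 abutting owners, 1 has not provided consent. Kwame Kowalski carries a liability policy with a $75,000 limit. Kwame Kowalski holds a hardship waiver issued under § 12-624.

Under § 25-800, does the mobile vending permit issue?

(A) no complaint in 6 mo. — holds.
(B) fee paid — met.
(C) not (primary residence) — met.
(D) ≥100 ft from school — satisfied.
So (i) is satisfied (T AND T AND T AND T).
(ii) closes by 10 p.m. — not satisfied.
(A) ≤ 17 units — satisfied.
(B) not (hardship waiver) — not met.
(iii): T AND F → false.
So (a) is satisfied (T OR F OR F).
(b) prior license ≥ 7 yr — met.
(c) commercially zoned — holds.
(1): T AND T AND T → true.
(a) all abutters consent — fails.
(b) food handler cert. — met.
(2) = F AND T = false.
Overall = T OR F = true.

Yes — granted.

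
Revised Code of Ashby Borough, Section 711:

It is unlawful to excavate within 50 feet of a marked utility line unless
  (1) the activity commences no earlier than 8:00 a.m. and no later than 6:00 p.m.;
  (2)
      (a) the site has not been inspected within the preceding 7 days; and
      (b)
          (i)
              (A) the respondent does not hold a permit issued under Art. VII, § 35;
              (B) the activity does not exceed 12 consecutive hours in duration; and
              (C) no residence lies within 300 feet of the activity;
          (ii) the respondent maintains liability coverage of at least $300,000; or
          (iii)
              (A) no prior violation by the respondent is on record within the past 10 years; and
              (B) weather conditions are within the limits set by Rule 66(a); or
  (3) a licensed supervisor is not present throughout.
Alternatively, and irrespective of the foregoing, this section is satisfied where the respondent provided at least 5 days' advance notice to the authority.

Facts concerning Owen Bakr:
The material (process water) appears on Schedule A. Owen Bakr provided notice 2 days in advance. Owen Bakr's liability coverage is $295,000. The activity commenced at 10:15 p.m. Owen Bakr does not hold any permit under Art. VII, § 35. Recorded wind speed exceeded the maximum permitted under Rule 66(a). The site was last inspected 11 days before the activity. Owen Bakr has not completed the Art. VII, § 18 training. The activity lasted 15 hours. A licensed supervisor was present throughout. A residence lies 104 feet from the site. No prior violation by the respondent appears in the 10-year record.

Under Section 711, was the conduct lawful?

(1) start within hours — not met.
(a) not (site inspected) — met.
(A) not (holds permit) — holds.
(B) ≤ 12 hrs duration — fails.
(C) no residence in 300 ft — not met.
(i): T AND F AND F → false.
(ii) coverage ≥ $300,000 — not met.
(A) no prior violation — holds.
(B) weather ok — fails.
(iii) = T AND F = false.
(b) = F OR F OR F = false.
(2) = T AND F = false.
(3) not (supervisor present) — fails.
So Overall is not satisfied (F OR F OR F).
Exception (≥5 days' notice) — not satisfied.
Result: main false OR exception false → false.

No — unlawful.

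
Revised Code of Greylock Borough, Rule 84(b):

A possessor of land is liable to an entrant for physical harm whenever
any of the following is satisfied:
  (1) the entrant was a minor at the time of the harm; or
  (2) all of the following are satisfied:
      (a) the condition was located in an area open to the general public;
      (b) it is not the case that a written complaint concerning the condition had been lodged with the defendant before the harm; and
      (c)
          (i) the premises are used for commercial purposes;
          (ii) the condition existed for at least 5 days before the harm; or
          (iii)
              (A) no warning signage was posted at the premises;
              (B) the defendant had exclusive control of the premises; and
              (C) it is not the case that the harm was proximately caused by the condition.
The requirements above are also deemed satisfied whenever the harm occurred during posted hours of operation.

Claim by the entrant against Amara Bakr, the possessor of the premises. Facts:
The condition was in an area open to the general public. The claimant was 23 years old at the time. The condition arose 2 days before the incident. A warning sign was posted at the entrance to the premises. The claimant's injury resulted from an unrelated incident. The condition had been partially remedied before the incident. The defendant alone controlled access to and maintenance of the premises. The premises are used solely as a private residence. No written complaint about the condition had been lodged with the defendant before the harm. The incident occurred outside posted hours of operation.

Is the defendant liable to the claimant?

No — not liable.

(1) entrant a minor — fails.
(a) public area — met.
(b) not (complaint lodged) — satisfied.
(i) commercial use — not satisfied.
(ii) condition ≥5 days old — fails.
(A) no signage posted — not satisfied.
(B) exclusive control — met.
(C) not (proximate cause) — holds.
(iii) = F AND T AND T = false.
(c): F OR F OR F → false.
(2): T AND T AND F → false.
Overall: F OR F → false.
Exception (during posted hours) — not satisfied.
Result: main false OR exception false → false.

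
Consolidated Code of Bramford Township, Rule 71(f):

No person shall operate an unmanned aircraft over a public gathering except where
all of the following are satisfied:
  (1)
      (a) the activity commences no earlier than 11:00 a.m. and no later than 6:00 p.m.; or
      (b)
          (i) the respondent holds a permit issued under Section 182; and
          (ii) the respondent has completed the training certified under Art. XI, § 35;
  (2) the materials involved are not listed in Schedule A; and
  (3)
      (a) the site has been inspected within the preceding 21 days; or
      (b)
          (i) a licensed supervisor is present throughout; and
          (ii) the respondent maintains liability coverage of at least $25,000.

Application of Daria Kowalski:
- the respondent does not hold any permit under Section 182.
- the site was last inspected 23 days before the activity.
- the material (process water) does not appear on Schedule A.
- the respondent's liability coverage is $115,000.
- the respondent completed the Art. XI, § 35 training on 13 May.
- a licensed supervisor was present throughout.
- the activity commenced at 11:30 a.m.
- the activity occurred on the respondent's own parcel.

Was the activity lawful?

Yes — lawful.

(a) start within hours — satisfied.
(i) holds permit — not met.
(ii) training certified — holds.
So (b) is not satisfied (F AND T).
(1) = T OR F = true.
(2) not (Schedule A material) — satisfied.
(a) site inspected — not satisfied.
(i) supervisor present — satisfied.
(ii) coverage ≥ $25,000 — met.
(b): T AND T → true.
(3): F OR T → true.
Overall: T AND T AND T → true.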